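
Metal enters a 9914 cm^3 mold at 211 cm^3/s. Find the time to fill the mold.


Formula: t_fill = V_mold / Q_flow
t = 9914 cm^3 / 211 cm^3/s = 46.9858 s

Answer: 46.9858 s


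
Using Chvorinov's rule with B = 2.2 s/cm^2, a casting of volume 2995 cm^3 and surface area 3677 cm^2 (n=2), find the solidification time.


Formula: t_s = B * (V/A)^n  (Chvorinov's rule, n=2)
Modulus M = V/A = 2995/3677 = 0.814523 cm
M^2 = 0.814523^2 = 0.663448 cm^2
t_s = 2.2 * 0.663448 = 1.4596 s


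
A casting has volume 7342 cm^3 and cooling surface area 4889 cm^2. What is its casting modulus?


Formula: Casting Modulus M = V / A
M = 7342 cm^3 / 4889 cm^2 = 1.5017 cm

Answer: 1.5017 cm


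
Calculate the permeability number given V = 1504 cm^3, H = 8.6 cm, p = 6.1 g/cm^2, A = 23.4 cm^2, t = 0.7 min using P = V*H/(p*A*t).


Formula: Permeability Number P = (V * H) / (p * A * t)
Numerator: V * H = 1504 * 8.6 = 12934.4
Denominator: p * A * t = 6.1 * 23.4 * 0.7 = 99.918
P = 12934.4 / 99.918 = 129.4501

Answer: 129.4501


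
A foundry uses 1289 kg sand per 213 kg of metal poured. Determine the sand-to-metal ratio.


Formula: Sand-to-Metal Ratio = W_sand / W_metal
Ratio = 1289 kg / 213 kg = 6.0516

6.0516


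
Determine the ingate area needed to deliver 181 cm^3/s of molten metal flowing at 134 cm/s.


Formula: A_ingate = Q / v  (continuity equation)
A = 181 cm^3/s / 134 cm/s = 1.3507 cm^2

Answer: 1.3507 cm^2


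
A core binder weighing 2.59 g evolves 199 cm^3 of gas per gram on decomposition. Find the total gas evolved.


Formula: V_gas = W_binder * gas_evolution_rate
V = 2.59 g * 199 cm^3/g = 515.4100 cm^3

Answer: 515.4100 cm^3


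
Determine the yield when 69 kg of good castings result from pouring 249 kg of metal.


Formula: Casting Yield = (W_good / W_total) * 100
Yield = (69 kg / 249 kg) * 100 = 27.7108%

Answer: 27.7108%


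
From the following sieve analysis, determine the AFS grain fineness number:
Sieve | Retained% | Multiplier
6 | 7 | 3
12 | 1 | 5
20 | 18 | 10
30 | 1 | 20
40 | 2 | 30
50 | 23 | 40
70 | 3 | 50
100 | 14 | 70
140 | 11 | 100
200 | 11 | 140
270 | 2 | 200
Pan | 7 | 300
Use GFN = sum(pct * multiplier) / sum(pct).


Formula: GFN = sum(pct * multiplier) / sum(pct)
sum(pct * multiplier) = 7476
sum(pct) = 100
GFN = 7476 / 100 = 74.76


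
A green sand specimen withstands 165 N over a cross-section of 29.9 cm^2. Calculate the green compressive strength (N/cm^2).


Formula: Compressive Strength = Force / Area
Strength = 165 N / 29.9 cm^2 = 5.5184 N/cm^2


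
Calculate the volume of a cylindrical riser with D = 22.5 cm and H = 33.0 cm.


Formula: V = pi * (D/2)^2 * H  (cylinder volume)
Radius = D/2 = 22.5/2 = 11.25 cm
V = pi * 11.25^2 * 33.0 = 13121.0581 cm^3

Answer: 13121.0581 cm^3


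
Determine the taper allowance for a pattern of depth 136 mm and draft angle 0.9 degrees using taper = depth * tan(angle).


Formula: taper = depth * tan(draft_angle)
tan(0.9 deg) = 0.0157093
taper = 136 mm * 0.0157093 = 2.1365 mm

Answer: 2.1365 mm


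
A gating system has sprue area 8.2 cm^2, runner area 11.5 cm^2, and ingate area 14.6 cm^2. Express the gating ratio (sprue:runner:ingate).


Sprue:Runner:Ingate = 1 : 11.5/8.2 : 14.6/8.2 = 1:1.40:1.78

Final answer: 1:1.40:1.78


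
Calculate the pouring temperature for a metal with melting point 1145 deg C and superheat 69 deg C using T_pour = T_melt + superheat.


Formula: T_pour = T_melt + Superheat
T_pour = 1145 + 69 = 1214 deg C

1214 deg C


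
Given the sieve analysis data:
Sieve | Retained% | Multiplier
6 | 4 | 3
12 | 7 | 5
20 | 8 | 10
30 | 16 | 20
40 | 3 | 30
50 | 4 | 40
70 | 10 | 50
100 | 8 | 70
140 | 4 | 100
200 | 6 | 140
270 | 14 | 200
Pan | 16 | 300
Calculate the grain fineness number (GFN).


Formula: GFN = sum(pct * multiplier) / sum(pct)
sum(pct * multiplier) = 10597
sum(pct) = 100
GFN = 10597 / 100 = 105.97

Answer: 105.97


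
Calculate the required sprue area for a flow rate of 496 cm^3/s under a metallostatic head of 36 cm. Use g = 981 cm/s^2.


Formula: v = sqrt(2*g*h), A = Q/v
Velocity: v = sqrt(2 * 981 * 36) = sqrt(70632) = 265.7668 cm/s
Sprue area: A = Q / v = 496 / 265.7668 = 1.8663 cm^2

Answer: 1.8663 cm^2


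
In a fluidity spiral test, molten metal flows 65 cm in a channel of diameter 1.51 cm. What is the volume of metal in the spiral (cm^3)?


Formula: V = pi * (d/2)^2 * L  (cylinder volume)
Radius = 1.51/2 = 0.755 cm
V = pi * 0.755^2 * 65 = 116.4011 cm^3

Answer: 116.4011 cm^3


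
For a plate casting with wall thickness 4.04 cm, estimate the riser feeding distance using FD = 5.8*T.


Formula: FD = 5.8 * T  (riser feeding-distance rule)
FD = 5.8 * 4.04 cm = 23.4320 cm

23.4320 cm


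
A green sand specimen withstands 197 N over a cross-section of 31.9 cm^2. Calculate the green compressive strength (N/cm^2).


Formula: Compressive Strength = Force / Area
Strength = 197 N / 31.9 cm^2 = 6.1755 N/cm^2

Final answer: 6.1755 N/cm^2


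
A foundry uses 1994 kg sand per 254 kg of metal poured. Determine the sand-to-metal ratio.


Formula: Sand-to-Metal Ratio = W_sand / W_metal
Ratio = 1994 kg / 254 kg = 7.8504


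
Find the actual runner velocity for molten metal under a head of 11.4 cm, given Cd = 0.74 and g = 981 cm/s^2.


Formula: v = Cd * sqrt(2 * g * h)  (Torricelli with discharge coefficient)
2*g*h = 2 * 981 * 11.4 = 22366.8 cm^2/s^2
sqrt(22366.8) = 149.55534 cm/s
v = 0.74 * 149.55534 = 110.6710 cm/s

Answer: 110.6710 cm/s


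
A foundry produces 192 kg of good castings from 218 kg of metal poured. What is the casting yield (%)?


Formula: Casting Yield = (W_good / W_total) * 100
Yield = (192 kg / 218 kg) * 100 = 88.0734%

88.0734%


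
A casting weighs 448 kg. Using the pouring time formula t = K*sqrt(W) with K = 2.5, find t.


Formula: t = K * sqrt(W)
sqrt(W) = sqrt(448) = 21.16601
t = 2.5 * 21.16601 = 52.9150 s

Final answer: 52.9150 s


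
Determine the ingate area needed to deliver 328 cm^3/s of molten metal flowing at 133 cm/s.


Formula: A_ingate = Q / v  (continuity equation)
A = 328 cm^3/s / 133 cm/s = 2.4662 cm^2

Answer: 2.4662 cm^2


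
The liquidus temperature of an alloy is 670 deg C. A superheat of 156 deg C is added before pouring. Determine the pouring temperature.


Formula: T_pour = T_melt + Superheat
T_pour = 670 + 156 = 826 deg C


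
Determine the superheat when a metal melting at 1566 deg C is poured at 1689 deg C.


Formula: Superheat = T_pour - T_melt
Superheat = 1689 - 1566 = 123 deg C

123 deg C


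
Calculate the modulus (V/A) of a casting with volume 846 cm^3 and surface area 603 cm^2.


Formula: Casting Modulus M = V / A
M = 846 cm^3 / 603 cm^2 = 1.4030 cm

1.4030 cm


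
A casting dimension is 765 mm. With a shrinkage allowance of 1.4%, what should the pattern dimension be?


Formula: L_pattern = L_casting * (1 + shrinkage_rate/100)
Shrinkage factor = 1 + 1.4/100 = 1.014
L_pattern = 765 mm * 1.014 = 775.7100 mm


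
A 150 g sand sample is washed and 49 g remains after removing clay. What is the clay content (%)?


Formula: Clay% = (W_total - W_washed) / W_total * 100
Clay mass = 150 - 49 = 101 g
Clay% = 101 / 150 * 100 = 67.3333%

67.3333%


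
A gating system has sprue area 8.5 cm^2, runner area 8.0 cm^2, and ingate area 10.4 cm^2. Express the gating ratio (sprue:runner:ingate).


Sprue:Runner:Ingate = 1 : 8.0/8.5 : 10.4/8.5 = 1:0.94:1.22


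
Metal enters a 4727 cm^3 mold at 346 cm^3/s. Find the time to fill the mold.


Formula: t_fill = V_mold / Q_flow
t = 4727 cm^3 / 346 cm^3/s = 13.6618 s


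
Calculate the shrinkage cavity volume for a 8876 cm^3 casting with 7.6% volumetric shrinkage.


Formula: V_shrink = V_casting * shrinkage_pct / 100
V_shrink = 8876 cm^3 * 7.6 / 100 = 674.5760 cm^3

Answer: 674.5760 cm^3


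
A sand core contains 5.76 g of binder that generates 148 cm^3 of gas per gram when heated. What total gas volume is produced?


Formula: V_gas = W_binder * gas_evolution_rate
V = 5.76 g * 148 cm^3/g = 852.4800 cm^3


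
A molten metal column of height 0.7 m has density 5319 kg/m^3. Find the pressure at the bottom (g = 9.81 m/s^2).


Formula: P = rho * g * h
rho * g = 5319 * 9.81 = 52179.39 N/m^3
P = 52179.39 * 0.7 = 36525.5730 Pa


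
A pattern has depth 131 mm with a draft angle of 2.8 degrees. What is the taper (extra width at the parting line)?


Formula: taper = depth * tan(draft_angle)
tan(2.8 deg) = 0.0489082
taper = 131 mm * 0.0489082 = 6.4070 mm

6.4070 mm


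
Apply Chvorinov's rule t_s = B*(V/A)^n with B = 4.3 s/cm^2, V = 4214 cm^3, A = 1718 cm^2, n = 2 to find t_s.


Formula: t_s = B * (V/A)^n  (Chvorinov's rule, n=2)
Modulus M = V/A = 4214/1718 = 2.452852 cm
M^2 = 2.452852^2 = 6.016483 cm^2
t_s = 4.3 * 6.016483 = 25.8709 s

Answer: 25.8709 s


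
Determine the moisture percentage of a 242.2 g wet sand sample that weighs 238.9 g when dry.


Formula: MC = (W_wet - W_dry) / W_wet * 100
Water mass = 242.2 - 238.9 = 3.3 g
MC = 3.3 / 242.2 * 100 = 1.3625%

Final answer: 1.3625%


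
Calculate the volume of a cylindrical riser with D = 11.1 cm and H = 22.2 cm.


Formula: V = pi * (D/2)^2 * H  (cylinder volume)
Radius = D/2 = 11.1/2 = 5.55 cm
V = pi * 5.55^2 * 22.2 = 2148.2698 cm^3


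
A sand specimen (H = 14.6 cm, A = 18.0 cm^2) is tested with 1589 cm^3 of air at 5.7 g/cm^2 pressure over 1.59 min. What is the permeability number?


Formula: Permeability Number P = (V * H) / (p * A * t)
Numerator: V * H = 1589 * 14.6 = 23199.4
Denominator: p * A * t = 5.7 * 18.0 * 1.59 = 163.134
P = 23199.4 / 163.134 = 142.2107


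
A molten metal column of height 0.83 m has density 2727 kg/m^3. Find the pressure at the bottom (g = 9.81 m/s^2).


Formula: P = rho * g * h
rho * g = 2727 * 9.81 = 26751.87 N/m^3
P = 26751.87 * 0.83 = 22204.0521 Pa

Final answer: 22204.0521 Pa


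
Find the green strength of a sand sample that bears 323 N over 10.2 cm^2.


Formula: Compressive Strength = Force / Area
Strength = 323 N / 10.2 cm^2 = 31.6667 N/cm^2

Answer: 31.6667 N/cm^2


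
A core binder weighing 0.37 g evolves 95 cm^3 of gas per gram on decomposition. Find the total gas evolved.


Formula: V_gas = W_binder * gas_evolution_rate
V = 0.37 g * 95 cm^3/g = 35.1500 cm^3

Answer: 35.1500 cm^3


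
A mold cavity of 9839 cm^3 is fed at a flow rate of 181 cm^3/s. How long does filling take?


Formula: t_fill = V_mold / Q_flow
t = 9839 cm^3 / 181 cm^3/s = 54.3591 s

54.3591 s


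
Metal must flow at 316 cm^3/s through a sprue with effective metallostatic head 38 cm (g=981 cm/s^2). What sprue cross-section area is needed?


Formula: v = sqrt(2*g*h), A = Q/v
Velocity: v = sqrt(2 * 981 * 38) = sqrt(74556) = 273.0494 cm/s
Sprue area: A = Q / v = 316 / 273.0494 = 1.1573 cm^2

Answer: 1.1573 cm^2


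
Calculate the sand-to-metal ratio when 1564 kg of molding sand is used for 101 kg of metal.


Formula: Sand-to-Metal Ratio = W_sand / W_metal
Ratio = 1564 kg / 101 kg = 15.4851

Final answer: 15.4851


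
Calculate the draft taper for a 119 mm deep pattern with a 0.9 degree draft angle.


Formula: taper = depth * tan(draft_angle)
tan(0.9 deg) = 0.0157093
taper = 119 mm * 0.0157093 = 1.8694 mm

Final answer: 1.8694 mm


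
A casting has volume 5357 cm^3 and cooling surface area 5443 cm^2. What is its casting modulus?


Formula: Casting Modulus M = V / A
M = 5357 cm^3 / 5443 cm^2 = 0.9842 cm

0.9842 cm


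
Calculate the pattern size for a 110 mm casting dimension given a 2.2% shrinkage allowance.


Formula: L_pattern = L_casting * (1 + shrinkage_rate/100)
Shrinkage factor = 1 + 2.2/100 = 1.022
L_pattern = 110 mm * 1.022 = 112.4200 mm

112.4200 mm


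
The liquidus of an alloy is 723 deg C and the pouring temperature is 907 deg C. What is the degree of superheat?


Formula: Superheat = T_pour - T_melt
Superheat = 907 - 723 = 184 deg C

Answer: 184 deg C


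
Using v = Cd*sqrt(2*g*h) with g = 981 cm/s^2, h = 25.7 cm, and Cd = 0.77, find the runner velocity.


Formula: v = Cd * sqrt(2 * g * h)  (Torricelli with discharge coefficient)
2*g*h = 2 * 981 * 25.7 = 50423.4 cm^2/s^2
sqrt(50423.4) = 224.55155 cm/s
v = 0.77 * 224.55155 = 172.9047 cm/s

Final answer: 172.9047 cm/s


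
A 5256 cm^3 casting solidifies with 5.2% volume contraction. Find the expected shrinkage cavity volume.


Formula: V_shrink = V_casting * shrinkage_pct / 100
V_shrink = 5256 cm^3 * 5.2 / 100 = 273.3120 cm^3


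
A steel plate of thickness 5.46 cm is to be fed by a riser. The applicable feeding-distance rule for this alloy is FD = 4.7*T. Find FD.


Formula: FD = 4.7 * T  (riser feeding-distance rule)
FD = 4.7 * 5.46 cm = 25.6620 cm

Final answer: 25.6620 cm


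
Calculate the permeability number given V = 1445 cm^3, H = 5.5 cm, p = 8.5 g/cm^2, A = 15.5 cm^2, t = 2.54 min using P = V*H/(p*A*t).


Formula: Permeability Number P = (V * H) / (p * A * t)
Numerator: V * H = 1445 * 5.5 = 7947.5
Denominator: p * A * t = 8.5 * 15.5 * 2.54 = 334.645
P = 7947.5 / 334.645 = 23.7490

Answer: 23.7490


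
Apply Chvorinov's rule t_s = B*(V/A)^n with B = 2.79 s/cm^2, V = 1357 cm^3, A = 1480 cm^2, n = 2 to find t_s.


Formula: t_s = B * (V/A)^n  (Chvorinov's rule, n=2)
Modulus M = V/A = 1357/1480 = 0.916892 cm
M^2 = 0.916892^2 = 0.840691 cm^2
t_s = 2.79 * 0.840691 = 2.3455 s

2.3455 s


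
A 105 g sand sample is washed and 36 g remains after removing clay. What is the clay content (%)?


Formula: Clay% = (W_total - W_washed) / W_total * 100
Clay mass = 105 - 36 = 69 g
Clay% = 69 / 105 * 100 = 65.7143%

Final answer: 65.7143%


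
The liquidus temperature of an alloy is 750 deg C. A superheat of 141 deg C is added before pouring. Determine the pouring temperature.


Formula: T_pour = T_melt + Superheat
T_pour = 750 + 141 = 891 deg C

Final answer: 891 deg C


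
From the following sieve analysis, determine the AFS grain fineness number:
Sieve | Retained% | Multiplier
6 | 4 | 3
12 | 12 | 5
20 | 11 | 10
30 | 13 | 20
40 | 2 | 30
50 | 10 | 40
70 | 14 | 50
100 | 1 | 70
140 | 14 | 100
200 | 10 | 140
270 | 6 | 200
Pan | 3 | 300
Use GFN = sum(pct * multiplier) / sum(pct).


Formula: GFN = sum(pct * multiplier) / sum(pct)
sum(pct * multiplier) = 6572
sum(pct) = 100
GFN = 6572 / 100 = 65.72

Answer: 65.72


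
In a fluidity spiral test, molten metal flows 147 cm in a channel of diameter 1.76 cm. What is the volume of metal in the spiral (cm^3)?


Formula: V = pi * (d/2)^2 * L  (cylinder volume)
Radius = 1.76/2 = 0.88 cm
V = pi * 0.88^2 * 147 = 357.6289 cm^3


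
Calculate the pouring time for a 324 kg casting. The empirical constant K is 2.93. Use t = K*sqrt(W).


Formula: t = K * sqrt(W)
sqrt(W) = sqrt(324) = 18.00000
t = 2.93 * 18.00000 = 52.7400 s

52.7400 s


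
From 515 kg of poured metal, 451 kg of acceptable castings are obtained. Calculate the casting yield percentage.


Formula: Casting Yield = (W_good / W_total) * 100
Yield = (451 kg / 515 kg) * 100 = 87.5728%


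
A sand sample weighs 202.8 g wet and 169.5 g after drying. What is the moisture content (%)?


Formula: MC = (W_wet - W_dry) / W_wet * 100
Water mass = 202.8 - 169.5 = 33.3 g
MC = 33.3 / 202.8 * 100 = 16.4201%

Final answer: 16.4201%


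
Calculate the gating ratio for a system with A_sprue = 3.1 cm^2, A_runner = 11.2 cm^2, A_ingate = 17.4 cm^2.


Sprue:Runner:Ingate = 1 : 11.2/3.1 : 17.4/3.1 = 1:3.61:5.61


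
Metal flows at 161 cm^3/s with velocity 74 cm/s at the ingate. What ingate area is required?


Formula: A_ingate = Q / v  (continuity equation)
A = 161 cm^3/s / 74 cm/s = 2.1757 cm^2


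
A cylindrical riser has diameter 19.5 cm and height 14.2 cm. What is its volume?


Formula: V = pi * (D/2)^2 * H  (cylinder volume)
Radius = D/2 = 19.5/2 = 9.75 cm
V = pi * 9.75^2 * 14.2 = 4240.7967 cm^3

Final answer: 4240.7967 cm^3


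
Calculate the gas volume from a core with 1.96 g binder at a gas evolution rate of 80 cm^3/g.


Formula: V_gas = W_binder * gas_evolution_rate
V = 1.96 g * 80 cm^3/g = 156.8000 cm^3

Answer: 156.8000 cm^3


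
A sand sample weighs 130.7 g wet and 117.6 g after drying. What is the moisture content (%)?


Formula: MC = (W_wet - W_dry) / W_wet * 100
Water mass = 130.7 - 117.6 = 13.1 g
MC = 13.1 / 130.7 * 100 = 10.0230%


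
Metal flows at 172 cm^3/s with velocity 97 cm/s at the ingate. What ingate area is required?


Formula: A_ingate = Q / v  (continuity equation)
A = 172 cm^3/s / 97 cm/s = 1.7732 cm^2


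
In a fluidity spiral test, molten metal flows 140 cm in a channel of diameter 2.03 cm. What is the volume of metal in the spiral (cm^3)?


Formula: V = pi * (d/2)^2 * L  (cylinder volume)
Radius = 2.03/2 = 1.015 cm
V = pi * 1.015^2 * 140 = 453.1166 cm^3

453.1166 cm^3


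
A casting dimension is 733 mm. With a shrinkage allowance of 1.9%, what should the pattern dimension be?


Formula: L_pattern = L_casting * (1 + shrinkage_rate/100)
Shrinkage factor = 1 + 1.9/100 = 1.019
L_pattern = 733 mm * 1.019 = 746.9270 mm


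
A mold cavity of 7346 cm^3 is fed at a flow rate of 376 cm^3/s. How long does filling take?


Formula: t_fill = V_mold / Q_flow
t = 7346 cm^3 / 376 cm^3/s = 19.5372 s


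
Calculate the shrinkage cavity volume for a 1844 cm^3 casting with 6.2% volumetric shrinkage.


Formula: V_shrink = V_casting * shrinkage_pct / 100
V_shrink = 1844 cm^3 * 6.2 / 100 = 114.3280 cm^3


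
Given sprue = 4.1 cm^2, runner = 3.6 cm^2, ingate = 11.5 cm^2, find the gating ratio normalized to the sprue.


Sprue:Runner:Ingate = 1 : 3.6/4.1 : 11.5/4.1 = 1:0.88:2.80

Final answer: 1:0.88:2.80


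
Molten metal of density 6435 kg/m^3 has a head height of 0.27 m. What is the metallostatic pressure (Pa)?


Formula: P = rho * g * h
rho * g = 6435 * 9.81 = 63127.35 N/m^3
P = 63127.35 * 0.27 = 17044.3845 Pa

Answer: 17044.3845 Pa


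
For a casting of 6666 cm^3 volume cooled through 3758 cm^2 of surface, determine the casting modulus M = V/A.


Formula: Casting Modulus M = V / A
M = 6666 cm^3 / 3758 cm^2 = 1.7738 cm


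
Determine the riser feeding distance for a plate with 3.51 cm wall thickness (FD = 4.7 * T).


Formula: FD = 4.7 * T  (riser feeding-distance rule)
FD = 4.7 * 3.51 cm = 16.4970 cm

Final answer: 16.4970 cm


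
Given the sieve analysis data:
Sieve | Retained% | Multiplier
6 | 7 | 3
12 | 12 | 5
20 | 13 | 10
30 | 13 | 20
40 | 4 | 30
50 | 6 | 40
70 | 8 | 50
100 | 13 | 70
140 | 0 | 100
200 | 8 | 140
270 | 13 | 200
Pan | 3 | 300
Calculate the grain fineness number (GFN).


Formula: GFN = sum(pct * multiplier) / sum(pct)
sum(pct * multiplier) = 6761
sum(pct) = 100
GFN = 6761 / 100 = 67.61


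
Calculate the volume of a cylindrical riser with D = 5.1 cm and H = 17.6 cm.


Formula: V = pi * (D/2)^2 * H  (cylinder volume)
Radius = D/2 = 5.1/2 = 2.55 cm
V = pi * 2.55^2 * 17.6 = 359.5364 cm^3

Answer: 359.5364 cm^3


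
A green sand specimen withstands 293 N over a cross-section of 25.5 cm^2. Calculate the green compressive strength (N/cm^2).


Formula: Compressive Strength = Force / Area
Strength = 293 N / 25.5 cm^2 = 11.4902 N/cm^2

Final answer: 11.4902 N/cm^2


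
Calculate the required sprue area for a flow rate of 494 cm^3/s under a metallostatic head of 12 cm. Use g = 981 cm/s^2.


Formula: v = sqrt(2*g*h), A = Q/v
Velocity: v = sqrt(2 * 981 * 12) = sqrt(23544) = 153.4405 cm/s
Sprue area: A = Q / v = 494 / 153.4405 = 3.2195 cm^2


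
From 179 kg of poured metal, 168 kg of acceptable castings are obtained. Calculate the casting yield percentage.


Formula: Casting Yield = (W_good / W_total) * 100
Yield = (168 kg / 179 kg) * 100 = 93.8547%


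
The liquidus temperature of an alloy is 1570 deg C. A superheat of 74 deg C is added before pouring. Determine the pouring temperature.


Formula: T_pour = T_melt + Superheat
T_pour = 1570 + 74 = 1644 deg C

Final answer: 1644 deg C


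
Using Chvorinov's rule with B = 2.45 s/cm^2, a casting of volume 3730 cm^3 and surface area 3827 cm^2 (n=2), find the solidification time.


Formula: t_s = B * (V/A)^n  (Chvorinov's rule, n=2)
Modulus M = V/A = 3730/3827 = 0.974654 cm
M^2 = 0.974654^2 = 0.949950 cm^2
t_s = 2.45 * 0.949950 = 2.3274 s

Final answer: 2.3274 s


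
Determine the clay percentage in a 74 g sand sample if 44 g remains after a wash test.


Formula: Clay% = (W_total - W_washed) / W_total * 100
Clay mass = 74 - 44 = 30 g
Clay% = 30 / 74 * 100 = 40.5405%


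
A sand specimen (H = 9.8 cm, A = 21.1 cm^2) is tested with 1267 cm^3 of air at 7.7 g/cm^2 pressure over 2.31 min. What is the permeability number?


Formula: Permeability Number P = (V * H) / (p * A * t)
Numerator: V * H = 1267 * 9.8 = 12416.6
Denominator: p * A * t = 7.7 * 21.1 * 2.31 = 375.3057
P = 12416.6 / 375.3057 = 33.0840

Final answer: 33.0840


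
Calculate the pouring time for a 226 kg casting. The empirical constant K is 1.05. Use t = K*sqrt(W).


Formula: t = K * sqrt(W)
sqrt(W) = sqrt(226) = 15.03330
t = 1.05 * 15.03330 = 15.7850 s


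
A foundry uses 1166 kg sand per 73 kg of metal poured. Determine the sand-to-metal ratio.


Formula: Sand-to-Metal Ratio = W_sand / W_metal
Ratio = 1166 kg / 73 kg = 15.9726

Answer: 15.9726


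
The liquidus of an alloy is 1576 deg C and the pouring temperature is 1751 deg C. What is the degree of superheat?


Formula: Superheat = T_pour - T_melt
Superheat = 1751 - 1576 = 175 deg C


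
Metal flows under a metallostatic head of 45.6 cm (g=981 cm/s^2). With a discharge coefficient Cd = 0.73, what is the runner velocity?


Formula: v = Cd * sqrt(2 * g * h)  (Torricelli with discharge coefficient)
2*g*h = 2 * 981 * 45.6 = 89467.2 cm^2/s^2
sqrt(89467.2) = 299.11068 cm/s
v = 0.73 * 299.11068 = 218.3508 cm/s

Final answer: 218.3508 cm/s


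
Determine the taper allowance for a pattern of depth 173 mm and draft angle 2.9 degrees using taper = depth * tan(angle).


Formula: taper = depth * tan(draft_angle)
tan(2.9 deg) = 0.0506578
taper = 173 mm * 0.0506578 = 8.7638 mm

8.7638 mm


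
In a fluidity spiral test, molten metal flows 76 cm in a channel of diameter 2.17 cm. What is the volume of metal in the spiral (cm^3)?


Formula: V = pi * (d/2)^2 * L  (cylinder volume)
Radius = 2.17/2 = 1.085 cm
V = pi * 1.085^2 * 76 = 281.0755 cm^3


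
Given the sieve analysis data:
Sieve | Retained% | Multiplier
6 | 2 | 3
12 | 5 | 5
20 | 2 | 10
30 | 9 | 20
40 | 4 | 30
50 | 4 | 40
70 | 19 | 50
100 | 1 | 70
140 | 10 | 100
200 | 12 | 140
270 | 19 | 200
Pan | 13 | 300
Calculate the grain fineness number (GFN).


Formula: GFN = sum(pct * multiplier) / sum(pct)
sum(pct * multiplier) = 11911
sum(pct) = 100
GFN = 11911 / 100 = 119.11

119.11


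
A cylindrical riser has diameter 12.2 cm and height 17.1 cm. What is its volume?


Formula: V = pi * (D/2)^2 * H  (cylinder volume)
Radius = D/2 = 12.2/2 = 6.1 cm
V = pi * 6.1^2 * 17.1 = 1998.9671 cm^3

Answer: 1998.9671 cm^3


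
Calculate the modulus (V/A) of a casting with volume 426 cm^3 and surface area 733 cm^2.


Formula: Casting Modulus M = V / A
M = 426 cm^3 / 733 cm^2 = 0.5812 cm

0.5812 cm


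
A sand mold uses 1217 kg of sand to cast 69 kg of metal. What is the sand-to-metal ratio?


Formula: Sand-to-Metal Ratio = W_sand / W_metal
Ratio = 1217 kg / 69 kg = 17.6377

Final answer: 17.6377


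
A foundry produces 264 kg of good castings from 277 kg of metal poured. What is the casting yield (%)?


Formula: Casting Yield = (W_good / W_total) * 100
Yield = (264 kg / 277 kg) * 100 = 95.3069%

Final answer: 95.3069%


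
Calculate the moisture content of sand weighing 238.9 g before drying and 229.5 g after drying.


Formula: MC = (W_wet - W_dry) / W_wet * 100
Water mass = 238.9 - 229.5 = 9.4 g
MC = 9.4 / 238.9 * 100 = 3.9347%

3.9347%


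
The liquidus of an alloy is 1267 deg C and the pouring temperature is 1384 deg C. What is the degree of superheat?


Formula: Superheat = T_pour - T_melt
Superheat = 1384 - 1267 = 117 deg C


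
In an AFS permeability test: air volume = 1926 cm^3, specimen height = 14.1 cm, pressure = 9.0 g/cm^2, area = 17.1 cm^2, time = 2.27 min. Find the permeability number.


Formula: Permeability Number P = (V * H) / (p * A * t)
Numerator: V * H = 1926 * 14.1 = 27156.6
Denominator: p * A * t = 9.0 * 17.1 * 2.27 = 349.353
P = 27156.6 / 349.353 = 77.7340

Answer: 77.7340


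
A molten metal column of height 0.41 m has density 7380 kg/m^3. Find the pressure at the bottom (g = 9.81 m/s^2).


Formula: P = rho * g * h
rho * g = 7380 * 9.81 = 72397.8 N/m^3
P = 72397.8 * 0.41 = 29683.0980 Pa

Answer: 29683.0980 Pa


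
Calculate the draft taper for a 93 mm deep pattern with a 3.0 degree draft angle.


Formula: taper = depth * tan(draft_angle)
tan(3.0 deg) = 0.0524078
taper = 93 mm * 0.0524078 = 4.8739 mm

Final answer: 4.8739 mm


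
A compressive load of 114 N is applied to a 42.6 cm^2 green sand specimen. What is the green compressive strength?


Formula: Compressive Strength = Force / Area
Strength = 114 N / 42.6 cm^2 = 2.6761 N/cm^2

2.6761 N/cm^2


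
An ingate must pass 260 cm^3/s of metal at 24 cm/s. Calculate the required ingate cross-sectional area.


Formula: A_ingate = Q / v  (continuity equation)
A = 260 cm^3/s / 24 cm/s = 10.8333 cm^2

Answer: 10.8333 cm^2


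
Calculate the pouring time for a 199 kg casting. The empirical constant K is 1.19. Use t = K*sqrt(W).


Formula: t = K * sqrt(W)
sqrt(W) = sqrt(199) = 14.10674
t = 1.19 * 14.10674 = 16.7870 s


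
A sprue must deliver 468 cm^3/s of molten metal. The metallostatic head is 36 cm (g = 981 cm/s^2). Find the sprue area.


Formula: v = sqrt(2*g*h), A = Q/v
Velocity: v = sqrt(2 * 981 * 36) = sqrt(70632) = 265.7668 cm/s
Sprue area: A = Q / v = 468 / 265.7668 = 1.7609 cm^2

Final answer: 1.7609 cm^2


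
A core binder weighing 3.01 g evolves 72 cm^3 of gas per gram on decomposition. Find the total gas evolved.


Formula: V_gas = W_binder * gas_evolution_rate
V = 3.01 g * 72 cm^3/g = 216.7200 cm^3

Final answer: 216.7200 cm^3


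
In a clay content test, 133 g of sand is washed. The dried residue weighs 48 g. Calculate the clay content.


Formula: Clay% = (W_total - W_washed) / W_total * 100
Clay mass = 133 - 48 = 85 g
Clay% = 85 / 133 * 100 = 63.9098%

Final answer: 63.9098%


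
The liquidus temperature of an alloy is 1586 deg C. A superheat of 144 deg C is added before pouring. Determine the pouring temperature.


Formula: T_pour = T_melt + Superheat
T_pour = 1586 + 144 = 1730 deg C


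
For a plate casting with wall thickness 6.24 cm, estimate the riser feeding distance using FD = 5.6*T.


Formula: FD = 5.6 * T  (riser feeding-distance rule)
FD = 5.6 * 6.24 cm = 34.9440 cm

34.9440 cm


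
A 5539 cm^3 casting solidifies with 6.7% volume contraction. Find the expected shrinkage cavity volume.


Formula: V_shrink = V_casting * shrinkage_pct / 100
V_shrink = 5539 cm^3 * 6.7 / 100 = 371.1130 cm^3


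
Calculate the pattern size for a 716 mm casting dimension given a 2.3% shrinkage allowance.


Formula: L_pattern = L_casting * (1 + shrinkage_rate/100)
Shrinkage factor = 1 + 2.3/100 = 1.023
L_pattern = 716 mm * 1.023 = 732.4680 mm

Answer: 732.4680 mm


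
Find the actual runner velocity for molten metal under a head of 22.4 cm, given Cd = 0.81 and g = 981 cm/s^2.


Formula: v = Cd * sqrt(2 * g * h)  (Torricelli with discharge coefficient)
2*g*h = 2 * 981 * 22.4 = 43948.8 cm^2/s^2
sqrt(43948.8) = 209.63969 cm/s
v = 0.81 * 209.63969 = 169.8081 cm/s


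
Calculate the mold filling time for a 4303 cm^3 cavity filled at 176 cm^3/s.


Formula: t_fill = V_mold / Q_flow
t = 4303 cm^3 / 176 cm^3/s = 24.4489 s

Answer: 24.4489 s


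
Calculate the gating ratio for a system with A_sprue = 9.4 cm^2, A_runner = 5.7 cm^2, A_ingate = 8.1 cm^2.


Sprue:Runner:Ingate = 1 : 5.7/9.4 : 8.1/9.4 = 1:0.61:0.86


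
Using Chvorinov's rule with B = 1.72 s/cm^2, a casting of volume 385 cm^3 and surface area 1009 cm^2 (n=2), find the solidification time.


Formula: t_s = B * (V/A)^n  (Chvorinov's rule, n=2)
Modulus M = V/A = 385/1009 = 0.381566 cm
M^2 = 0.381566^2 = 0.145593 cm^2
t_s = 1.72 * 0.145593 = 0.2504 s


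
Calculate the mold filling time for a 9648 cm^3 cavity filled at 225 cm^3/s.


Formula: t_fill = V_mold / Q_flow
t = 9648 cm^3 / 225 cm^3/s = 42.8800 s

Answer: 42.8800 s


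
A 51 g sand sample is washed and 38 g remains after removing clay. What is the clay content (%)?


Formula: Clay% = (W_total - W_washed) / W_total * 100
Clay mass = 51 - 38 = 13 g
Clay% = 13 / 51 * 100 = 25.4902%

Final answer: 25.4902%


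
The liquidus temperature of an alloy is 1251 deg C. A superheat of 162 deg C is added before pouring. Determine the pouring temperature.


Formula: T_pour = T_melt + Superheat
T_pour = 1251 + 162 = 1413 deg C

Final answer: 1413 deg C


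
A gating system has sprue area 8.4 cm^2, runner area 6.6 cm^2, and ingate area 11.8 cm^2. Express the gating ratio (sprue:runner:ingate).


Sprue:Runner:Ingate = 1 : 6.6/8.4 : 11.8/8.4 = 1:0.79:1.40

Answer: 1:0.79:1.40


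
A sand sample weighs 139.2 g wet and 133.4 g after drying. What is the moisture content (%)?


Formula: MC = (W_wet - W_dry) / W_wet * 100
Water mass = 139.2 - 133.4 = 5.8 g
MC = 5.8 / 139.2 * 100 = 4.1667%

4.1667%


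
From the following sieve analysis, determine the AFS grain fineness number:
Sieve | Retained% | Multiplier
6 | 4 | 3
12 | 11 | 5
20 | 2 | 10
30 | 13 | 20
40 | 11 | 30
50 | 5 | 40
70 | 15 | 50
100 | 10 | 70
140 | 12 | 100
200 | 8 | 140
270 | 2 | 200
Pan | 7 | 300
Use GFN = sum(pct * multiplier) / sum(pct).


Formula: GFN = sum(pct * multiplier) / sum(pct)
sum(pct * multiplier) = 7147
sum(pct) = 100
GFN = 7147 / 100 = 71.47

71.47


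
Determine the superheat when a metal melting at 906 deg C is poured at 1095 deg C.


Formula: Superheat = T_pour - T_melt
Superheat = 1095 - 906 = 189 deg C

Final answer: 189 deg C


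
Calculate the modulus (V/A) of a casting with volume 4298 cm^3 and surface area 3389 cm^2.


Formula: Casting Modulus M = V / A
M = 4298 cm^3 / 3389 cm^2 = 1.2682 cm


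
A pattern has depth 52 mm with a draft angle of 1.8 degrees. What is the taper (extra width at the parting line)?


Formula: taper = depth * tan(draft_angle)
tan(1.8 deg) = 0.0314263
taper = 52 mm * 0.0314263 = 1.6342 mm

1.6342 mm


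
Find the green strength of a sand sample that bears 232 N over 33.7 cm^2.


Formula: Compressive Strength = Force / Area
Strength = 232 N / 33.7 cm^2 = 6.8843 N/cm^2

Final answer: 6.8843 N/cm^2


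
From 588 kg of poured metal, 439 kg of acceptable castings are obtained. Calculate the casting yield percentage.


Formula: Casting Yield = (W_good / W_total) * 100
Yield = (439 kg / 588 kg) * 100 = 74.6599%


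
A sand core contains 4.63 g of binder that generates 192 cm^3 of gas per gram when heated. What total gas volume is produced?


Formula: V_gas = W_binder * gas_evolution_rate
V = 4.63 g * 192 cm^3/g = 888.9600 cm^3

Answer: 888.9600 cm^3


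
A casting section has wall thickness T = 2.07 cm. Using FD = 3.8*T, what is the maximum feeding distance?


Formula: FD = 3.8 * T  (riser feeding-distance rule)
FD = 3.8 * 2.07 cm = 7.8660 cm

7.8660 cm


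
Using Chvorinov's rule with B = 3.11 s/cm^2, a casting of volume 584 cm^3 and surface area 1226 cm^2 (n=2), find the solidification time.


Formula: t_s = B * (V/A)^n  (Chvorinov's rule, n=2)
Modulus M = V/A = 584/1226 = 0.476346 cm
M^2 = 0.476346^2 = 0.226906 cm^2
t_s = 3.11 * 0.226906 = 0.7057 s

Final answer: 0.7057 s


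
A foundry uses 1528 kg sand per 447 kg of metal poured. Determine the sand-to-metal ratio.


Formula: Sand-to-Metal Ratio = W_sand / W_metal
Ratio = 1528 kg / 447 kg = 3.4183


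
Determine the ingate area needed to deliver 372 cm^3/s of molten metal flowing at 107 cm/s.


Formula: A_ingate = Q / v  (continuity equation)
A = 372 cm^3/s / 107 cm/s = 3.4766 cm^2

3.4766 cm^2


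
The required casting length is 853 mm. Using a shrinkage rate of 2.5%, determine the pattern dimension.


Formula: L_pattern = L_casting * (1 + shrinkage_rate/100)
Shrinkage factor = 1 + 2.5/100 = 1.025
L_pattern = 853 mm * 1.025 = 874.3250 mm


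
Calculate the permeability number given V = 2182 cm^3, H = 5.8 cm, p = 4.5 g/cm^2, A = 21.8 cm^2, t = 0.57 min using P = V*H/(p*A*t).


Formula: Permeability Number P = (V * H) / (p * A * t)
Numerator: V * H = 2182 * 5.8 = 12655.6
Denominator: p * A * t = 4.5 * 21.8 * 0.57 = 55.917
P = 12655.6 / 55.917 = 226.3283


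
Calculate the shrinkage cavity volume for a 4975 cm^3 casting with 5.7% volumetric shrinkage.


Formula: V_shrink = V_casting * shrinkage_pct / 100
V_shrink = 4975 cm^3 * 5.7 / 100 = 283.5750 cm^3


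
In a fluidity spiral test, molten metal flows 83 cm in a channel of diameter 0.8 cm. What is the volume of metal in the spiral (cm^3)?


Formula: V = pi * (d/2)^2 * L  (cylinder volume)
Radius = 0.8/2 = 0.4 cm
V = pi * 0.4^2 * 83 = 41.7204 cm^3


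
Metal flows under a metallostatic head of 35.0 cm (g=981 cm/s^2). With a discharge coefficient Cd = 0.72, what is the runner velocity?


Formula: v = Cd * sqrt(2 * g * h)  (Torricelli with discharge coefficient)
2*g*h = 2 * 981 * 35.0 = 68670.0 cm^2/s^2
sqrt(68670.0) = 262.04961 cm/s
v = 0.72 * 262.04961 = 188.6757 cm/s


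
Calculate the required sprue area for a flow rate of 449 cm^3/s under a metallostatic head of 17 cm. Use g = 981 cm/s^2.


Formula: v = sqrt(2*g*h), A = Q/v
Velocity: v = sqrt(2 * 981 * 17) = sqrt(33354) = 182.6308 cm/s
Sprue area: A = Q / v = 449 / 182.6308 = 2.4585 cm^2

2.4585 cm^2


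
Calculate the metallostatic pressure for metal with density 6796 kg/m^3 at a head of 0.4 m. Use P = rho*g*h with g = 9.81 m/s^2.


Formula: P = rho * g * h
rho * g = 6796 * 9.81 = 66668.76 N/m^3
P = 66668.76 * 0.4 = 26667.5040 Pa

Final answer: 26667.5040 Pa


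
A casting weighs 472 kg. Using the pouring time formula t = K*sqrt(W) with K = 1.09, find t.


Formula: t = K * sqrt(W)
sqrt(W) = sqrt(472) = 21.72556
t = 1.09 * 21.72556 = 23.6809 s

Final answer: 23.6809 s


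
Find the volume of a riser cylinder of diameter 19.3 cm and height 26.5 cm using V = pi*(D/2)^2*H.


Formula: V = pi * (D/2)^2 * H  (cylinder volume)
Radius = D/2 = 19.3/2 = 9.65 cm
V = pi * 9.65^2 * 26.5 = 7752.6535 cm^3

7752.6535 cm^3


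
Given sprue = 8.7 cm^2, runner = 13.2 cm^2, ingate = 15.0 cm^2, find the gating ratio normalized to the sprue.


Sprue:Runner:Ingate = 1 : 13.2/8.7 : 15.0/8.7 = 1:1.52:1.72


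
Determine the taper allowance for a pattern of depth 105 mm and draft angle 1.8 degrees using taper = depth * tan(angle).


Formula: taper = depth * tan(draft_angle)
tan(1.8 deg) = 0.0314263
taper = 105 mm * 0.0314263 = 3.2998 mm

3.2998 mm


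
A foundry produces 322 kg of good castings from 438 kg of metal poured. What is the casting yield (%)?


Formula: Casting Yield = (W_good / W_total) * 100
Yield = (322 kg / 438 kg) * 100 = 73.5160%

73.5160%


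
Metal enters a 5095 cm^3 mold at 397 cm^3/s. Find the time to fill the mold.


Formula: t_fill = V_mold / Q_flow
t = 5095 cm^3 / 397 cm^3/s = 12.8338 s

Answer: 12.8338 s


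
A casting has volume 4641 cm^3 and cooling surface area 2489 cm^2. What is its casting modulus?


Formula: Casting Modulus M = V / A
M = 4641 cm^3 / 2489 cm^2 = 1.8646 cm

1.8646 cm


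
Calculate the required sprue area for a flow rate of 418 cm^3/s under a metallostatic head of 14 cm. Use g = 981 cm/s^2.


Formula: v = sqrt(2*g*h), A = Q/v
Velocity: v = sqrt(2 * 981 * 14) = sqrt(27468) = 165.7347 cm/s
Sprue area: A = Q / v = 418 / 165.7347 = 2.5221 cm^2

2.5221 cm^2


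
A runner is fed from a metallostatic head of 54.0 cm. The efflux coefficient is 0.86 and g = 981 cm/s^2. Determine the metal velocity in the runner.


Formula: v = Cd * sqrt(2 * g * h)  (Torricelli with discharge coefficient)
2*g*h = 2 * 981 * 54.0 = 105948.0 cm^2/s^2
sqrt(105948.0) = 325.49654 cm/s
v = 0.86 * 325.49654 = 279.9270 cm/s


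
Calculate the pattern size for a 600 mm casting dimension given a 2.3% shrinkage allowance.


Formula: L_pattern = L_casting * (1 + shrinkage_rate/100)
Shrinkage factor = 1 + 2.3/100 = 1.023
L_pattern = 600 mm * 1.023 = 613.8000 mm

Answer: 613.8000 mm


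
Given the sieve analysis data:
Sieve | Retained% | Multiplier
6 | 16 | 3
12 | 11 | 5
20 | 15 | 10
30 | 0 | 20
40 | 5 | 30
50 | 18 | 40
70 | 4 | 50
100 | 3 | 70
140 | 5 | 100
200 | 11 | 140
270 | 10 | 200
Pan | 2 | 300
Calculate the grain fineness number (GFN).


Formula: GFN = sum(pct * multiplier) / sum(pct)
sum(pct * multiplier) = 6173
sum(pct) = 100
GFN = 6173 / 100 = 61.73

Answer: 61.73


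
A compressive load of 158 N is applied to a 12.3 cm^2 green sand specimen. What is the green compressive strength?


Formula: Compressive Strength = Force / Area
Strength = 158 N / 12.3 cm^2 = 12.8455 N/cm^2

Final answer: 12.8455 N/cm^2


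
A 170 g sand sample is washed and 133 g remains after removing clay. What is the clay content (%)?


Formula: Clay% = (W_total - W_washed) / W_total * 100
Clay mass = 170 - 133 = 37 g
Clay% = 37 / 170 * 100 = 21.7647%

21.7647%


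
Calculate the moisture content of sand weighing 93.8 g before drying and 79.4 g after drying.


Formula: MC = (W_wet - W_dry) / W_wet * 100
Water mass = 93.8 - 79.4 = 14.4 g
MC = 14.4 / 93.8 * 100 = 15.3518%

15.3518%


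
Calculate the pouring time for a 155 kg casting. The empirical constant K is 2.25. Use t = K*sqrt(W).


Formula: t = K * sqrt(W)
sqrt(W) = sqrt(155) = 12.44990
t = 2.25 * 12.44990 = 28.0123 s

Answer: 28.0123 s


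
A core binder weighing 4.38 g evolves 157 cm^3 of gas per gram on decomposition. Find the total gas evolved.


Formula: V_gas = W_binder * gas_evolution_rate
V = 4.38 g * 157 cm^3/g = 687.6600 cm^3

687.6600 cm^3


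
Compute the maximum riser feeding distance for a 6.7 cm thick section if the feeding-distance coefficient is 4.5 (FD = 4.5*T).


Formula: FD = 4.5 * T  (riser feeding-distance rule)
FD = 4.5 * 6.7 cm = 30.1500 cm

Answer: 30.1500 cm


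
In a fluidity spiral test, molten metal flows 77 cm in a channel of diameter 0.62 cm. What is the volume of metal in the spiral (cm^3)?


Formula: V = pi * (d/2)^2 * L  (cylinder volume)
Radius = 0.62/2 = 0.31 cm
V = pi * 0.31^2 * 77 = 23.2468 cm^3

Answer: 23.2468 cm^3


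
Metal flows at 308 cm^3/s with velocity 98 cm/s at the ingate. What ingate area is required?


Formula: A_ingate = Q / v  (continuity equation)
A = 308 cm^3/s / 98 cm/s = 3.1429 cm^2

Final answer: 3.1429 cm^2


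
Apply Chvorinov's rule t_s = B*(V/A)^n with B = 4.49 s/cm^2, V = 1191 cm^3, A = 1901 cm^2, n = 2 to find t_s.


Formula: t_s = B * (V/A)^n  (Chvorinov's rule, n=2)
Modulus M = V/A = 1191/1901 = 0.626512 cm
M^2 = 0.626512^2 = 0.392517 cm^2
t_s = 4.49 * 0.392517 = 1.7624 s

Answer: 1.7624 s


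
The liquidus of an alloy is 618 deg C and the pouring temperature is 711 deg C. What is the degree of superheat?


Formula: Superheat = T_pour - T_melt
Superheat = 711 - 618 = 93 deg C


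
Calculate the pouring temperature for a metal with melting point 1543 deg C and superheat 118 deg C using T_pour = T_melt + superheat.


Formula: T_pour = T_melt + Superheat
T_pour = 1543 + 118 = 1661 deg C


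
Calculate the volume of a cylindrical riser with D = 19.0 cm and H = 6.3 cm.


Formula: V = pi * (D/2)^2 * H  (cylinder volume)
Radius = D/2 = 19.0/2 = 9.5 cm
V = pi * 9.5^2 * 6.3 = 1786.2310 cm^3

Final answer: 1786.2310 cm^3


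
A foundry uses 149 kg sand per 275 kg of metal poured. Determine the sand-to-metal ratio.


Formula: Sand-to-Metal Ratio = W_sand / W_metal
Ratio = 149 kg / 275 kg = 0.5418

0.5418
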